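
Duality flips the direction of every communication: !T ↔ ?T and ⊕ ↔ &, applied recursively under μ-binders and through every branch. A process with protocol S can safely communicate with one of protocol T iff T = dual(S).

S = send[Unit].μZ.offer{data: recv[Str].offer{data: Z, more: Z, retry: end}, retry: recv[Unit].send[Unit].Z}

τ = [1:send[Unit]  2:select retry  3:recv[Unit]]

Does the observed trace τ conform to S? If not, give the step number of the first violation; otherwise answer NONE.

2

step 1: send[Unit]  ok  now at μZ.…
step 2: got select retry, protocol expects offer data or offer retry  ✗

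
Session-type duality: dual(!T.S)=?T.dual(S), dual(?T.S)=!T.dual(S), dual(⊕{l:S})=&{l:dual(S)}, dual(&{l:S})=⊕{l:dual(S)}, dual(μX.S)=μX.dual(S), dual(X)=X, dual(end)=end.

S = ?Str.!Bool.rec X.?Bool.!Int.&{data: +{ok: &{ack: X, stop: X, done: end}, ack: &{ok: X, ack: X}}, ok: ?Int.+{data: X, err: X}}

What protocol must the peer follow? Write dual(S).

!Str.?Bool.rec X.!Bool.?Int.+{data: &{ok: +{ack: X, stop: X, done: end}, ack: +{ok: X, ack: X}}, ok: !Int.&{data: X, err: X}}

?Str ↦ !Str
  !Bool ↦ ?Bool
    rec X ↦ rec X  (rec unchanged)
      ?Bool ↦ !Bool
        !Int ↦ ?Int
          &{data,ok} ↦ +{data,ok}  (&→⊕)
            [data]
              +{ok,ack} ↦ &{ok,ack}  (⊕→&)
                [ok]
                  &{ack,stop,done} ↦ +{ack,stop,done}  (&→⊕)
                    [ack]
                      X ↦ X
                    [stop]
                      X ↦ X
                    [done]
                      end ↦ end
                [ack]
                  &{ok,ack} ↦ +{ok,ack}  (&→⊕)
                    [ok]
                      X ↦ X
                    [ack]
                      X ↦ X
            [ok]
              ?Int ↦ !Int
                +{data,err} ↦ &{data,err}  (⊕→&)
                  [data]
                    X ↦ X
                  [err]
                    X ↦ X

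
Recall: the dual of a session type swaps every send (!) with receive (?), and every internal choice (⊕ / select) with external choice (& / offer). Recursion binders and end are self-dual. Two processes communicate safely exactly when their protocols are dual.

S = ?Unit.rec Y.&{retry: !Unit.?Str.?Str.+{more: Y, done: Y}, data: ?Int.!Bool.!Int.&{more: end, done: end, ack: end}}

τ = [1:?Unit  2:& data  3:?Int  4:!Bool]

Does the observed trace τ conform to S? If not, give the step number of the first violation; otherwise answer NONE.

NONE

[1] ?Unit  ok  cont: rec Y.…
[2] & data  ok  cont: ?Int.!Bool.!Int.&{more: end, done: end, ack: end}
[3] ?Int  ok  cont: !Bool.!Int.&{more: end, done: end, ack: end}
[4] !Bool  ok  cont: !Int.&{more: end, done: end, ack: end}
τ conforms to S (length 4)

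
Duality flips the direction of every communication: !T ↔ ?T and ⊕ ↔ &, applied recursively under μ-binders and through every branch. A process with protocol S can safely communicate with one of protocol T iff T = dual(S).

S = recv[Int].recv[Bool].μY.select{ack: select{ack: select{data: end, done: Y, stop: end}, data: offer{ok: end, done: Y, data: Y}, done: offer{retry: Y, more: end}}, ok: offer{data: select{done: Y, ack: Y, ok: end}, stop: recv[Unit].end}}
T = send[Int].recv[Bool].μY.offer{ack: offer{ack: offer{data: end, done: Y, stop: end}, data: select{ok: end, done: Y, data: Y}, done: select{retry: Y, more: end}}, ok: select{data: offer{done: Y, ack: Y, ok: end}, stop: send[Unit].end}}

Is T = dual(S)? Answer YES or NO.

recv[Int] ‖ send[Int]  match
  recv[Bool] ‖ recv[Bool]  ✗ same direction on both sides — not dual

NO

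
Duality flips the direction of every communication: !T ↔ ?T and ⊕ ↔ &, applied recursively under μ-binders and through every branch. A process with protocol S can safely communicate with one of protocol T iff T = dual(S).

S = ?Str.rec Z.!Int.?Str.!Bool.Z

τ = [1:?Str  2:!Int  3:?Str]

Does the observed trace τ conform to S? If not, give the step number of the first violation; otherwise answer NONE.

[1] ?Str  ✓  cont: rec Z.…
[2] !Int  ✓  cont: ?Str.!Bool.rec Z.…
[3] ?Str  ✓  cont: !Bool.rec Z.…
τ conforms to S (length 3)

NONE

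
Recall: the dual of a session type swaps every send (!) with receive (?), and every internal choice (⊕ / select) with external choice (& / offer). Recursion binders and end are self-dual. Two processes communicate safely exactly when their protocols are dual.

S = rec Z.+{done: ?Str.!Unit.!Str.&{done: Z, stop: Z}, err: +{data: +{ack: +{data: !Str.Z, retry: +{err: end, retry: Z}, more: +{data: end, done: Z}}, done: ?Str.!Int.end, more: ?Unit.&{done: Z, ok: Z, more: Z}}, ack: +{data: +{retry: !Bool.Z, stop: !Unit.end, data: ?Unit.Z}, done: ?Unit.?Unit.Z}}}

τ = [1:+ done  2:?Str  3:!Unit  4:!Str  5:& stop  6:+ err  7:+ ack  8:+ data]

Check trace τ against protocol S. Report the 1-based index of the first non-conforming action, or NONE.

[1] + done  ✓  cont: ?Str.!Unit.!Str.&{done: rec Z.…, stop: rec Z.…}
[2] ?Str  ✓  cont: !Unit.!Str.&{done: rec Z.…, stop: rec Z.…}
[3] !Unit  ✓  cont: !Str.&{done: rec Z.…, stop: rec Z.…}
[4] !Str  ✓  cont: &{done: rec Z.…, stop: rec Z.…}
[5] & stop  ✓  cont: rec Z.…
[6] + err  ✓  cont: +{data: +{ack: +{data: !Str.rec Z.…, retry: +{err: end, retry: rec Z.…}, more: +{data: end, done: rec Z.…}}, done: ?Str.!Int.end, more: ?Unit.&{done: rec Z.…, ok: rec Z.…, more: rec Z.…}}, ack: +{data: +{retry: !Bool.rec Z.…, stop: !Unit.end, data: ?Unit.rec Z.…}, done: ?Unit.?Unit.rec Z.…}}
[7] + ack  ✓  cont: +{data: +{retry: !Bool.rec Z.…, stop: !Unit.end, data: ?Unit.rec Z.…}, done: ?Unit.?Unit.rec Z.…}
[8] + data  ✓  cont: +{retry: !Bool.rec Z.…, stop: !Unit.end, data: ?Unit.rec Z.…}
τ conforms to S (length 8)

NONE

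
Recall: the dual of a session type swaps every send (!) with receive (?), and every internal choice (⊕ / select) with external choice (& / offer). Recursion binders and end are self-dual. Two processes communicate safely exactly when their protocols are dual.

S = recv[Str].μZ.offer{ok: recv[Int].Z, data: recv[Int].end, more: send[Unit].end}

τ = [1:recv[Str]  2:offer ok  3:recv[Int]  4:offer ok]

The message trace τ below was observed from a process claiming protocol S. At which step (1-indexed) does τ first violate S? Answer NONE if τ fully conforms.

NONE

[1] recv[Str]  ok  cont: μZ.…
[2] offer ok  ok  cont: recv[Int].μZ.…
[3] recv[Int]  ok  cont: μZ.…
[4] offer ok  ok  cont: recv[Int].μZ.…
τ conforms to S (length 4)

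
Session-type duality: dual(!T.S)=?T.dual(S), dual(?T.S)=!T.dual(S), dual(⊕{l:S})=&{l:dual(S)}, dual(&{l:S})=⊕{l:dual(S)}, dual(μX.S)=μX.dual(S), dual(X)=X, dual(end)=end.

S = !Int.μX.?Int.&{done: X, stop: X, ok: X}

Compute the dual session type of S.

?Int.μX.!Int.⊕{done: X, stop: X, ok: X}

!Int = ?Int
  μX = μX  (rec unchanged)
    ?Int = !Int
      &{done,stop,ok} = ⊕{done,stop,ok}  (external→internal)
        • done:
          X self-dual
        • stop:
          X self-dual
        • ok:
          X self-dual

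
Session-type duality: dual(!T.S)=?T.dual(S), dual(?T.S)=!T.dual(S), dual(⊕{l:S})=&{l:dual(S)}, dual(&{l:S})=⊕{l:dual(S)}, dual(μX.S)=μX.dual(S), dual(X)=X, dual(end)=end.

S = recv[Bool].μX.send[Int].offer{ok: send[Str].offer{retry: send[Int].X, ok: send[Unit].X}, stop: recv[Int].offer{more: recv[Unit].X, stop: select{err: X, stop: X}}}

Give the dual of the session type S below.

send[Bool].μX.recv[Int].select{ok: recv[Str].select{retry: recv[Int].X, ok: recv[Unit].X}, stop: send[Int].select{more: send[Unit].X, stop: offer{err: X, stop: X}}}

recv[Bool] = send[Bool]
  μX = μX  (binder kept)
    send[Int] = recv[Int]
      offer{ok,stop} = select{ok,stop}  (&→⊕)
        case ok:
          send[Str] = recv[Str]
            offer{retry,ok} = select{retry,ok}  (&→⊕)
              case retry:
                send[Int] = recv[Int]
                  X self-dual
              case ok:
                send[Unit] = recv[Unit]
                  X self-dual
        case stop:
          recv[Int] = send[Int]
            offer{more,stop} = select{more,stop}  (&→⊕)
              case more:
                recv[Unit] = send[Unit]
                  X self-dual
              case stop:
                select{err,stop} = offer{err,stop}  (⊕→&)
                  case err:
                    X self-dual
                  case stop:
                    X self-dual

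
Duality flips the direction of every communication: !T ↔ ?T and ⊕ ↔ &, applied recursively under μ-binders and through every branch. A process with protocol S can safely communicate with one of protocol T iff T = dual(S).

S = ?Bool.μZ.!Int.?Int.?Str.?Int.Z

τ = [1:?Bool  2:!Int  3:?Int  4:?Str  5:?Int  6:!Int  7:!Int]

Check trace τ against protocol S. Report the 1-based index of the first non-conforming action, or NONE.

7

@1 ?Bool  ✓  now at μZ.…
@2 !Int  ✓  now at ?Int.?Str.?Int.μZ.…
@3 ?Int  ✓  now at ?Str.?Int.μZ.…
@4 ?Str  ✓  now at ?Int.μZ.…
@5 ?Int  ✓  now at μZ.…
@6 !Int  ✓  now at ?Int.?Str.?Int.μZ.…
@7 got !Int, protocol expects ?Int  ✗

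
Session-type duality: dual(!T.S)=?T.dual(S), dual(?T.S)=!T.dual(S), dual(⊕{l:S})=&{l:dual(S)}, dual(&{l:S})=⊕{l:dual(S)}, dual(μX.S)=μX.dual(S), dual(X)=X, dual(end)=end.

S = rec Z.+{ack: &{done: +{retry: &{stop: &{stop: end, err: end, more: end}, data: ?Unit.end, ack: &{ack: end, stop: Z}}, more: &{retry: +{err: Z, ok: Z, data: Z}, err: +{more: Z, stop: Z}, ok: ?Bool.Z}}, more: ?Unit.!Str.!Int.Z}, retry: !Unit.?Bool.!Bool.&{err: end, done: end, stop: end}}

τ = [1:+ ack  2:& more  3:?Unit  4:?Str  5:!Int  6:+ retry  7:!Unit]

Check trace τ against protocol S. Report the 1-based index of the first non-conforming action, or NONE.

step 1: + ack  match  residual = &{done: +{retry: &{stop: &{stop: end, err: end, more: end}, data: ?Unit.end, ack: &{ack: end, stop: rec Z.…}}, more: &{retry: +{err: rec Z.…, ok: rec Z.…, data: rec Z.…}, err: +{more: rec Z.…, stop: rec Z.…}, ok: ?Bool.rec Z.…}}, more: ?Unit.!Str.!Int.rec Z.…}
step 2: & more  match  residual = ?Unit.!Str.!Int.rec Z.…
step 3: ?Unit  match  residual = !Str.!Int.rec Z.…
step 4: got ?Str, protocol expects !Str  ✗

4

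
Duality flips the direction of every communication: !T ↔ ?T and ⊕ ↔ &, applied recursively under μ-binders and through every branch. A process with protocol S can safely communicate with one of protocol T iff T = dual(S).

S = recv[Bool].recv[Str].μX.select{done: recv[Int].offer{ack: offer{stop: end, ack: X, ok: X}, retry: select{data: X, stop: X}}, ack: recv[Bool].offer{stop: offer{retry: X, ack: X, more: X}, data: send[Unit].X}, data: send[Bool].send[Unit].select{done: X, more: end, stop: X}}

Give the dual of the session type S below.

send[Bool].send[Str].μX.offer{done: send[Int].select{ack: select{stop: end, ack: X, ok: X}, retry: offer{data: X, stop: X}}, ack: send[Bool].select{stop: select{retry: X, ack: X, more: X}, data: recv[Unit].X}, data: recv[Bool].recv[Unit].offer{done: X, more: end, stop: X}}

recv[Bool] = send[Bool]
  recv[Str] = send[Str]
    μX = μX  (μ self-dual)
      select{done,ack,data} = offer{done,ack,data}  (internal→external)
        [done]
          recv[Int] = send[Int]
            offer{ack,retry} = select{ack,retry}  (offer→select)
              [ack]
                offer{stop,ack,ok} = select{stop,ack,ok}  (offer→select)
                  [stop]
                    dual(end) = end
                  [ack]
                    dual(X) = X
                  [ok]
                    dual(X) = X
              [retry]
                select{data,stop} = offer{data,stop}  (internal→external)
                  [data]
                    dual(X) = X
                  [stop]
                    dual(X) = X
        [ack]
          recv[Bool] = send[Bool]
            offer{stop,data} = select{stop,data}  (offer→select)
              [stop]
                offer{retry,ack,more} = select{retry,ack,more}  (offer→select)
                  [retry]
                    dual(X) = X
                  [ack]
                    dual(X) = X
                  [more]
                    dual(X) = X
              [data]
                send[Unit] = recv[Unit]
                  dual(X) = X
        [data]
          send[Bool] = recv[Bool]
            send[Unit] = recv[Unit]
              select{done,more,stop} = offer{done,more,stop}  (internal→external)
                [done]
                  dual(X) = X
                [more]
                  dual(end) = end
                [stop]
                  dual(X) = X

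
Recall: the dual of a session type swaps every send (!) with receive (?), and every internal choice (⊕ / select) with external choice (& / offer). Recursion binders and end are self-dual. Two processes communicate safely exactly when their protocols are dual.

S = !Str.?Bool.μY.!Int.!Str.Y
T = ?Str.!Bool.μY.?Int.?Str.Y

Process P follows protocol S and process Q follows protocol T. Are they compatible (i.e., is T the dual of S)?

!Str vs ?Str  ✓
  ?Bool vs !Bool  ✓
    μY vs μY  ✓ (binder kept)
      !Int vs ?Int  ✓
        !Str vs ?Str  ✓
          Y vs Y  ✓

YES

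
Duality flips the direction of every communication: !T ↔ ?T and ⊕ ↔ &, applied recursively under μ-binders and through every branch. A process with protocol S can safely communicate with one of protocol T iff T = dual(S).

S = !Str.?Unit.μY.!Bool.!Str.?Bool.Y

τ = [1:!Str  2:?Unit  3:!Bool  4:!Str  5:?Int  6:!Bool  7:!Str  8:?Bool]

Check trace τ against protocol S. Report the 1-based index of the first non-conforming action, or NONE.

5

[1] !Str  match  state: ?Unit.μY.…
[2] ?Unit  match  state: μY.…
[3] !Bool  match  state: !Str.?Bool.μY.…
[4] !Str  match  state: ?Bool.μY.…
[5] got ?Int, protocol expects ?Bool  ✗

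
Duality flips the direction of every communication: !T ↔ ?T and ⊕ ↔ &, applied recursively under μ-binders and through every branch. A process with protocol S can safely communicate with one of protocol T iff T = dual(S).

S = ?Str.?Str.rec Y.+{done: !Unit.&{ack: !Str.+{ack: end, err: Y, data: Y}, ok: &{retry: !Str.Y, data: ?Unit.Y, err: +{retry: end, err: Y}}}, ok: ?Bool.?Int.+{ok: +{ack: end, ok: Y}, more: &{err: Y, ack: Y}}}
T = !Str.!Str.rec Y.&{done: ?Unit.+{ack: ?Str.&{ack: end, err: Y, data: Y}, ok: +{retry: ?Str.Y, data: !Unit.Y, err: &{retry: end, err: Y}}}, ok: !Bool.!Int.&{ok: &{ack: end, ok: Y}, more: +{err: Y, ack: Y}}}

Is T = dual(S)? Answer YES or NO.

?Str vs !Str  ok
  ?Str vs !Str  ok
    rec Y vs rec Y  ok (binder kept)
      +{done,ok} vs &{done,ok}  ok same labels
        [done]
          !Unit vs ?Unit  ok
            &{ack,ok} vs +{ack,ok}  ok same labels
              [ack]
                !Str vs ?Str  ok
                  +{ack,err,data} vs &{ack,err,data}  ok same labels
                    [ack]
                      end vs end  ok
                    [err]
                      Y vs Y  ok
                    [data]
                      Y vs Y  ok
              [ok]
                &{retry,data,err} vs +{retry,data,err}  ok same labels
                  [retry]
                    !Str vs ?Str  ok
                      Y vs Y  ok
                  [data]
                    ?Unit vs !Unit  ok
                      Y vs Y  ok
                  [err]
                    +{retry,err} vs &{retry,err}  ok same labels
                      [retry]
                        end vs end  ok
                      [err]
                        Y vs Y  ok
        [ok]
          ?Bool vs !Bool  ok
            ?Int vs !Int  ok
              +{ok,more} vs &{ok,more}  ok same labels
                [ok]
                  +{ack,ok} vs &{ack,ok}  ok same labels
                    [ack]
                      end vs end  ok
                    [ok]
                      Y vs Y  ok
                [more]
                  &{err,ack} vs +{err,ack}  ok same labels
                    [err]
                      Y vs Y  ok
                    [ack]
                      Y vs Y  ok

YES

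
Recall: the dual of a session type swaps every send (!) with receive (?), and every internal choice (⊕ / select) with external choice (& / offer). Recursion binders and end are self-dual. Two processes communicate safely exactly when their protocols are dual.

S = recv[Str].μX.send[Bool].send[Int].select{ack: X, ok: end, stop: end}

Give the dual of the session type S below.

send[Str].μX.recv[Bool].recv[Int].offer{ack: X, ok: end, stop: end}

recv[Str] = send[Str]
  μX = μX  (μ self-dual)
    send[Bool] = recv[Bool]
      send[Int] = recv[Int]
        select{ack,ok,stop} = offer{ack,ok,stop}  (internal→external)
          [ack]
            X ↦ X
          [ok]
            end ↦ end
          [stop]
            end ↦ end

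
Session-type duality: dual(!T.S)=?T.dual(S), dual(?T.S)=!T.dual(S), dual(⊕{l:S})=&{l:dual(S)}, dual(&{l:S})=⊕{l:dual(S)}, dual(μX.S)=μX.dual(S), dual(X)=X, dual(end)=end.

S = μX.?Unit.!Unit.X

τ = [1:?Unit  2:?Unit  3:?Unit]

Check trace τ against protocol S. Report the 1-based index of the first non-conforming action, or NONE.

@1 ?Unit  match  state: !Unit.μX.…
@2 got ?Unit, protocol expects !Unit  ✗

2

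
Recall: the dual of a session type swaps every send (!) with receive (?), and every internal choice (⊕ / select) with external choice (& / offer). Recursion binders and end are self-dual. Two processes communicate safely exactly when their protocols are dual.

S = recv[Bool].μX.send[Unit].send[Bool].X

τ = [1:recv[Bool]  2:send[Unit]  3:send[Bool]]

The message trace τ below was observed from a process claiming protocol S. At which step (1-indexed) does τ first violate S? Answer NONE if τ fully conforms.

[1] recv[Bool]  ✓  now at μX.…
[2] send[Unit]  ✓  now at send[Bool].μX.…
[3] send[Bool]  ✓  now at μX.…
trace exhausted — no violation

NONE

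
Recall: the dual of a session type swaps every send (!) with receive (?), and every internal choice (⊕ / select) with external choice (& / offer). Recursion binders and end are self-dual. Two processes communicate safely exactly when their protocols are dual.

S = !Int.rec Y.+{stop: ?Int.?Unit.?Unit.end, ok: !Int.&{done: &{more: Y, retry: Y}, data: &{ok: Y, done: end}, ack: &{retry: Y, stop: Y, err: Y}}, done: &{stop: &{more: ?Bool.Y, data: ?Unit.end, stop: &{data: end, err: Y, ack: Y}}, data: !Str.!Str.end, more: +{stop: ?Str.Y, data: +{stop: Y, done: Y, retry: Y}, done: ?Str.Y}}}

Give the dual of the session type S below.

?Int.rec Y.&{stop: !Int.!Unit.!Unit.end, ok: ?Int.+{done: +{more: Y, retry: Y}, data: +{ok: Y, done: end}, ack: +{retry: Y, stop: Y, err: Y}}, done: +{stop: +{more: !Bool.Y, data: !Unit.end, stop: +{data: end, err: Y, ack: Y}}, data: ?Str.?Str.end, more: &{stop: !Str.Y, data: &{stop: Y, done: Y, retry: Y}, done: !Str.Y}}}

!Int = ?Int
  rec Y = rec Y  (binder kept)
    +{stop,ok,done} = &{stop,ok,done}  (internal→external)
      • stop:
        ?Int = !Int
          ?Unit = !Unit
            ?Unit = !Unit
              end ↦ end
      • ok:
        !Int = ?Int
          &{done,data,ack} = +{done,data,ack}  (offer→select)
            • done:
              &{more,retry} = +{more,retry}  (offer→select)
                • more:
                  Y ↦ Y
                • retry:
                  Y ↦ Y
            • data:
              &{ok,done} = +{ok,done}  (offer→select)
                • ok:
                  Y ↦ Y
                • done:
                  end ↦ end
            • ack:
              &{retry,stop,err} = +{retry,stop,err}  (offer→select)
                • retry:
                  Y ↦ Y
                • stop:
                  Y ↦ Y
                • err:
                  Y ↦ Y
      • done:
        &{stop,data,more} = +{stop,data,more}  (offer→select)
          • stop:
            &{more,data,stop} = +{more,data,stop}  (offer→select)
              • more:
                ?Bool = !Bool
                  Y ↦ Y
              • data:
                ?Unit = !Unit
                  end ↦ end
              • stop:
                &{data,err,ack} = +{data,err,ack}  (offer→select)
                  • data:
                    end ↦ end
                  • err:
                    Y ↦ Y
                  • ack:
                    Y ↦ Y
          • data:
            !Str = ?Str
              !Str = ?Str
                end ↦ end
          • more:
            +{stop,data,done} = &{stop,data,done}  (internal→external)
              • stop:
                ?Str = !Str
                  Y ↦ Y
              • data:
                +{stop,done,retry} = &{stop,done,retry}  (internal→external)
                  • stop:
                    Y ↦ Y
                  • done:
                    Y ↦ Y
                  • retry:
                    Y ↦ Y
              • done:
                ?Str = !Str
                  Y ↦ Y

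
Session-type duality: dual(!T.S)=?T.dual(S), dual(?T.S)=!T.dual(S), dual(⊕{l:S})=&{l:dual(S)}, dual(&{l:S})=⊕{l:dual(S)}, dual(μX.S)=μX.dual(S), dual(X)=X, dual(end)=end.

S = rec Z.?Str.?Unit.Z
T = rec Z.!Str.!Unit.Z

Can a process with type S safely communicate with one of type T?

rec Z | rec Z  match (binder kept)
  ?Str | !Str  match
    ?Unit | !Unit  match
      Z | Z  match

YES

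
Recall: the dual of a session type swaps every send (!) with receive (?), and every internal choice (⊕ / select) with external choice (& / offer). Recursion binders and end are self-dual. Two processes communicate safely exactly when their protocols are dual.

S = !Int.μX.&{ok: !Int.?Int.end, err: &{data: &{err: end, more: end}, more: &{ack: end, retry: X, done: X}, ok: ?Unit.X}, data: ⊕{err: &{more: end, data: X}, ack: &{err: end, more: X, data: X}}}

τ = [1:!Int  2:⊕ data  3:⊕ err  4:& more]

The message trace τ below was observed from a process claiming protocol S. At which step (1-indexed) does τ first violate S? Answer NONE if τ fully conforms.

2

@1 !Int  ✓  cont: μX.…
@2 got ⊕ data, protocol expects & ok or & err or & data  ✗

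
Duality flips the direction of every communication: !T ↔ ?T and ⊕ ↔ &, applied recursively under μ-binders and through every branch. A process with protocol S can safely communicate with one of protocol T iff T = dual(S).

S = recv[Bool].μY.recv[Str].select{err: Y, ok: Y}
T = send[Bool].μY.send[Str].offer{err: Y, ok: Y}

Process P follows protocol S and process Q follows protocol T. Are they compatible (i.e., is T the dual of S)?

YES

recv[Bool] | send[Bool]  ok
  μY | μY  ok (rec unchanged)
    recv[Str] | send[Str]  ok
      select{err,ok} | offer{err,ok}  ok labels match
        case err:
          Y | Y  ok
        case ok:
          Y | Y  ok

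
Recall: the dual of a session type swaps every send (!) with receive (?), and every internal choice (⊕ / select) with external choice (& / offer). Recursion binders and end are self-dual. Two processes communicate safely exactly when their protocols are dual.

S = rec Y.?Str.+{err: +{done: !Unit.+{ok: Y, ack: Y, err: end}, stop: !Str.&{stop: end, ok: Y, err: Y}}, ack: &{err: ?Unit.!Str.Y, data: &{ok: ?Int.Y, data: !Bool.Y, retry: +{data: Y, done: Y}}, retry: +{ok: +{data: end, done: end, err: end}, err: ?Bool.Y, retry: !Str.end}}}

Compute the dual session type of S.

rec Y.!Str.&{err: &{done: ?Unit.&{ok: Y, ack: Y, err: end}, stop: ?Str.+{stop: end, ok: Y, err: Y}}, ack: +{err: !Unit.?Str.Y, data: +{ok: !Int.Y, data: ?Bool.Y, retry: &{data: Y, done: Y}}, retry: &{ok: &{data: end, done: end, err: end}, err: !Bool.Y, retry: ?Str.end}}}

rec Y ↦ rec Y  (rec unchanged)
  ?Str ↦ !Str
    +{err,ack} ↦ &{err,ack}  (internal→external)
      case err:
        +{done,stop} ↦ &{done,stop}  (internal→external)
          case done:
            !Unit ↦ ?Unit
              +{ok,ack,err} ↦ &{ok,ack,err}  (internal→external)
                case ok:
                  Y self-dual
                case ack:
                  Y self-dual
                case err:
                  end self-dual
          case stop:
            !Str ↦ ?Str
              &{stop,ok,err} ↦ +{stop,ok,err}  (external→internal)
                case stop:
                  end self-dual
                case ok:
                  Y self-dual
                case err:
                  Y self-dual
      case ack:
        &{err,data,retry} ↦ +{err,data,retry}  (external→internal)
          case err:
            ?Unit ↦ !Unit
              !Str ↦ ?Str
                Y self-dual
          case data:
            &{ok,data,retry} ↦ +{ok,data,retry}  (external→internal)
              case ok:
                ?Int ↦ !Int
                  Y self-dual
              case data:
                !Bool ↦ ?Bool
                  Y self-dual
              case retry:
                +{data,done} ↦ &{data,done}  (internal→external)
                  case data:
                    Y self-dual
                  case done:
                    Y self-dual
          case retry:
            +{ok,err,retry} ↦ &{ok,err,retry}  (internal→external)
              case ok:
                +{data,done,err} ↦ &{data,done,err}  (internal→external)
                  case data:
                    end self-dual
                  case done:
                    end self-dual
                  case err:
                    end self-dual
              case err:
                ?Bool ↦ !Bool
                  Y self-dual
              case retry:
                !Str ↦ ?Str
                  end self-dual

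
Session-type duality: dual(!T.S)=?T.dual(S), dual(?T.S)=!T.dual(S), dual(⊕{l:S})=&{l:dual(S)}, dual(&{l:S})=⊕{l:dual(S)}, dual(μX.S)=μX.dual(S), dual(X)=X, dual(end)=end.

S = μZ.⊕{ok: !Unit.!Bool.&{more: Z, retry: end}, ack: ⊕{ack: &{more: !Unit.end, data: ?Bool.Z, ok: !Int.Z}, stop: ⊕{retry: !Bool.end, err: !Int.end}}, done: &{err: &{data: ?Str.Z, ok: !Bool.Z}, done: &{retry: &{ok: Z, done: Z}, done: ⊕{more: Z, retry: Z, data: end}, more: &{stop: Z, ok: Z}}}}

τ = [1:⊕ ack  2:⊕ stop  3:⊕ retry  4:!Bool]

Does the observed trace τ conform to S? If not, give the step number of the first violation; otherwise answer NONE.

[1] ⊕ ack  ✓  cont: ⊕{ack: &{more: !Unit.end, data: ?Bool.μZ.…, ok: !Int.μZ.…}, stop: ⊕{retry: !Bool.end, err: !Int.end}}
[2] ⊕ stop  ✓  cont: ⊕{retry: !Bool.end, err: !Int.end}
[3] ⊕ retry  ✓  cont: !Bool.end
[4] !Bool  ✓  cont: end
τ conforms to S (length 4)

NONE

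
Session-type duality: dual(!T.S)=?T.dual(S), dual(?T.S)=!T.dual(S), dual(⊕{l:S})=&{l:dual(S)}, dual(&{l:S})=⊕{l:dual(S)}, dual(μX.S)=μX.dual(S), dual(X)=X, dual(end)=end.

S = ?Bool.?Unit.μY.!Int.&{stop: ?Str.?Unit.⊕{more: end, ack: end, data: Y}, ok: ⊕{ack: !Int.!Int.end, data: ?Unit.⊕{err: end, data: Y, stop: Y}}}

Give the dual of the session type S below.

!Bool.!Unit.μY.?Int.⊕{stop: !Str.!Unit.&{more: end, ack: end, data: Y}, ok: &{ack: ?Int.?Int.end, data: !Unit.&{err: end, data: Y, stop: Y}}}

?Bool = !Bool
  ?Unit = !Unit
    μY = μY  (μ self-dual)
      !Int = ?Int
        &{stop,ok} = ⊕{stop,ok}  (offer→select)
          • stop:
            ?Str = !Str
              ?Unit = !Unit
                ⊕{more,ack,data} = &{more,ack,data}  (⊕→&)
                  • more:
                    end ↦ end
                  • ack:
                    end ↦ end
                  • data:
                    Y ↦ Y
          • ok:
            ⊕{ack,data} = &{ack,data}  (⊕→&)
              • ack:
                !Int = ?Int
                  !Int = ?Int
                    end ↦ end
              • data:
                ?Unit = !Unit
                  ⊕{err,data,stop} = &{err,data,stop}  (⊕→&)
                    • err:
                      end ↦ end
                    • data:
                      Y ↦ Y
                    • stop:
                      Y ↦ Y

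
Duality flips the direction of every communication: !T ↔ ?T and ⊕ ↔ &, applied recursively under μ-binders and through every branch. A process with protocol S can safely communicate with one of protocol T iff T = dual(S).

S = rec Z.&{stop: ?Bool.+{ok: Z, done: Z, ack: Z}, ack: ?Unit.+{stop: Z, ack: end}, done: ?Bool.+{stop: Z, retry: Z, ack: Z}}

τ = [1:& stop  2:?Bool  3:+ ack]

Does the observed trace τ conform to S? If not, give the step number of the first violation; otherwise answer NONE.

NONE

[1] & stop  ok  residual = ?Bool.+{ok: rec Z.…, done: rec Z.…, ack: rec Z.…}
[2] ?Bool  ok  residual = +{ok: rec Z.…, done: rec Z.…, ack: rec Z.…}
[3] + ack  ok  residual = rec Z.…
τ conforms to S (length 3)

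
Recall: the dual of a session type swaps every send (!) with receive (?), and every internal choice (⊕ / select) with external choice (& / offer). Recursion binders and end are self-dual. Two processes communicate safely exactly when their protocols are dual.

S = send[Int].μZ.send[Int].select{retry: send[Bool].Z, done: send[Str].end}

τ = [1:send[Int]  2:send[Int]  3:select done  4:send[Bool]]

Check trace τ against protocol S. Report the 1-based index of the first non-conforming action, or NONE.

@1 send[Int]  ✓  now at μZ.…
@2 send[Int]  ✓  now at select{retry: send[Bool].μZ.…, done: send[Str].end}
@3 select done  ✓  now at send[Str].end
@4 got send[Bool], protocol expects send[Str]  ✗

4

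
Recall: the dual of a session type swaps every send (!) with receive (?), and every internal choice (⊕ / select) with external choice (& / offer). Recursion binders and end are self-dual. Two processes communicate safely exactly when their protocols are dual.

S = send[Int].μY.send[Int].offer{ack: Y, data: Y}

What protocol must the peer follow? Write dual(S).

send[Int] = recv[Int]
  μY = μY  (μ self-dual)
    send[Int] = recv[Int]
      offer{ack,data} = select{ack,data}  (external→internal)
        case ack:
          Y self-dual
        case data:
          Y self-dual

recv[Int].μY.recv[Int].select{ack: Y, data: Y}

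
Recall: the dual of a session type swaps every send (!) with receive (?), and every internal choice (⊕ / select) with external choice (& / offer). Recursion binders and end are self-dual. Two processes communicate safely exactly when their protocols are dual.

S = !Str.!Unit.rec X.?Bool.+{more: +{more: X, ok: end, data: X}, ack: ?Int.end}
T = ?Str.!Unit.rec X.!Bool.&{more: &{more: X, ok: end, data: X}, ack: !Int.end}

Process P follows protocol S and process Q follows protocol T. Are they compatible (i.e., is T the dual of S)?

NO

!Str | ?Str  match
  !Unit | !Unit  ✗ same direction on both sides — not dual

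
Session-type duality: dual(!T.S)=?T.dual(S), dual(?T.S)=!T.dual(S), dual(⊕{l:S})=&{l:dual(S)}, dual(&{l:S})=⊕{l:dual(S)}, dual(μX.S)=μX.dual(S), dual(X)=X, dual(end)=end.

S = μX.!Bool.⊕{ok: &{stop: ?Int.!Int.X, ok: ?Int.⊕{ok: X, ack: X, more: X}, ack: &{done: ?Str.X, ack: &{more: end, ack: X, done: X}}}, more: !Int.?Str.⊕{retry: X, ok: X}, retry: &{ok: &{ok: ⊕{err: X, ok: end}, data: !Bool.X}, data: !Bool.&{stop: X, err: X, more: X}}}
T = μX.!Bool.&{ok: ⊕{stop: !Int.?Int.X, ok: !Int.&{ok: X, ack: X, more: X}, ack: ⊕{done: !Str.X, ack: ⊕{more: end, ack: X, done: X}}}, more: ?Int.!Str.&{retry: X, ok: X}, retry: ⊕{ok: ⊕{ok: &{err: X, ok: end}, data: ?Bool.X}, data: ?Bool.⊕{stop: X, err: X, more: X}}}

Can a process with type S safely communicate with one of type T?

NO

μX | μX  ok (μ self-dual)
  !Bool | !Bool  ✗ same direction on both sides — not dual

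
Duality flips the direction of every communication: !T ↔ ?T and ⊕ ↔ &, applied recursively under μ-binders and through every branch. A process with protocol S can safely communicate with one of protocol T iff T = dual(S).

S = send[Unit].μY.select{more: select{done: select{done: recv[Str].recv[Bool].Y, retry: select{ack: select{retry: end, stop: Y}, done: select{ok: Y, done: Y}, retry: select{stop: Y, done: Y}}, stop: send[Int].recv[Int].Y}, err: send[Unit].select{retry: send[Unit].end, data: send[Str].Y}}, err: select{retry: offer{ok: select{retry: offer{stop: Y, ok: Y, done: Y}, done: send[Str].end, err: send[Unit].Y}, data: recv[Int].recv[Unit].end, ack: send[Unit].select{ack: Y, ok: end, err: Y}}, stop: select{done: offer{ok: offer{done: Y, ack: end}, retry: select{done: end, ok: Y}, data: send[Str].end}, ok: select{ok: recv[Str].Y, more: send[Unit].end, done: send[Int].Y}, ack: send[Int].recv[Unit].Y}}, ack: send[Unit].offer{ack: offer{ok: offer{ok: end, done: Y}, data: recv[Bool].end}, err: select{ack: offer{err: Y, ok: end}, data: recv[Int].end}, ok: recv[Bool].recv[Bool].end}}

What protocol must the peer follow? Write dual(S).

recv[Unit].μY.offer{more: offer{done: offer{done: send[Str].send[Bool].Y, retry: offer{ack: offer{retry: end, stop: Y}, done: offer{ok: Y, done: Y}, retry: offer{stop: Y, done: Y}}, stop: recv[Int].send[Int].Y}, err: recv[Unit].offer{retry: recv[Unit].end, data: recv[Str].Y}}, err: offer{retry: select{ok: offer{retry: select{stop: Y, ok: Y, done: Y}, done: recv[Str].end, err: recv[Unit].Y}, data: send[Int].send[Unit].end, ack: recv[Unit].offer{ack: Y, ok: end, err: Y}}, stop: offer{done: select{ok: select{done: Y, ack: end}, retry: offer{done: end, ok: Y}, data: recv[Str].end}, ok: offer{ok: send[Str].Y, more: recv[Unit].end, done: recv[Int].Y}, ack: recv[Int].send[Unit].Y}}, ack: recv[Unit].select{ack: select{ok: select{ok: end, done: Y}, data: send[Bool].end}, err: offer{ack: select{err: Y, ok: end}, data: send[Int].end}, ok: send[Bool].send[Bool].end}}

send[Unit] = recv[Unit]
  μY = μY  (μ self-dual)
    select{more,err,ack} = offer{more,err,ack}  (select→offer)
      • more:
        select{done,err} = offer{done,err}  (select→offer)
          • done:
            select{done,retry,stop} = offer{done,retry,stop}  (select→offer)
              • done:
                recv[Str] = send[Str]
                  recv[Bool] = send[Bool]
                    Y self-dual
              • retry:
                select{ack,done,retry} = offer{ack,done,retry}  (select→offer)
                  • ack:
                    select{retry,stop} = offer{retry,stop}  (select→offer)
                      • retry:
                        end self-dual
                      • stop:
                        Y self-dual
                  • done:
                    select{ok,done} = offer{ok,done}  (select→offer)
                      • ok:
                        Y self-dual
                      • done:
                        Y self-dual
                  • retry:
                    select{stop,done} = offer{stop,done}  (select→offer)
                      • stop:
                        Y self-dual
                      • done:
                        Y self-dual
              • stop:
                send[Int] = recv[Int]
                  recv[Int] = send[Int]
                    Y self-dual
          • err:
            send[Unit] = recv[Unit]
              select{retry,data} = offer{retry,data}  (select→offer)
                • retry:
                  send[Unit] = recv[Unit]
                    end self-dual
                • data:
                  send[Str] = recv[Str]
                    Y self-dual
      • err:
        select{retry,stop} = offer{retry,stop}  (select→offer)
          • retry:
            offer{ok,data,ack} = select{ok,data,ack}  (external→internal)
              • ok:
                select{retry,done,err} = offer{retry,done,err}  (select→offer)
                  • retry:
                    offer{stop,ok,done} = select{stop,ok,done}  (external→internal)
                      • stop:
                        Y self-dual
                      • ok:
                        Y self-dual
                      • done:
                        Y self-dual
                  • done:
                    send[Str] = recv[Str]
                      end self-dual
                  • err:
                    send[Unit] = recv[Unit]
                      Y self-dual
              • data:
                recv[Int] = send[Int]
                  recv[Unit] = send[Unit]
                    end self-dual
              • ack:
                send[Unit] = recv[Unit]
                  select{ack,ok,err} = offer{ack,ok,err}  (select→offer)
                    • ack:
                      Y self-dual
                    • ok:
                      end self-dual
                    • err:
                      Y self-dual
          • stop:
            select{done,ok,ack} = offer{done,ok,ack}  (select→offer)
              • done:
                offer{ok,retry,data} = select{ok,retry,data}  (external→internal)
                  • ok:
                    offer{done,ack} = select{done,ack}  (external→internal)
                      • done:
                        Y self-dual
                      • ack:
                        end self-dual
                  • retry:
                    select{done,ok} = offer{done,ok}  (select→offer)
                      • done:
                        end self-dual
                      • ok:
                        Y self-dual
                  • data:
                    send[Str] = recv[Str]
                      end self-dual
              • ok:
                select{ok,more,done} = offer{ok,more,done}  (select→offer)
                  • ok:
                    recv[Str] = send[Str]
                      Y self-dual
                  • more:
                    send[Unit] = recv[Unit]
                      end self-dual
                  • done:
                    send[Int] = recv[Int]
                      Y self-dual
              • ack:
                send[Int] = recv[Int]
                  recv[Unit] = send[Unit]
                    Y self-dual
      • ack:
        send[Unit] = recv[Unit]
          offer{ack,err,ok} = select{ack,err,ok}  (external→internal)
            • ack:
              offer{ok,data} = select{ok,data}  (external→internal)
                • ok:
                  offer{ok,done} = select{ok,done}  (external→internal)
                    • ok:
                      end self-dual
                    • done:
                      Y self-dual
                • data:
                  recv[Bool] = send[Bool]
                    end self-dual
            • err:
              select{ack,data} = offer{ack,data}  (select→offer)
                • ack:
                  offer{err,ok} = select{err,ok}  (external→internal)
                    • err:
                      Y self-dual
                    • ok:
                      end self-dual
                • data:
                  recv[Int] = send[Int]
                    end self-dual
            • ok:
              recv[Bool] = send[Bool]
                recv[Bool] = send[Bool]
                  end self-dual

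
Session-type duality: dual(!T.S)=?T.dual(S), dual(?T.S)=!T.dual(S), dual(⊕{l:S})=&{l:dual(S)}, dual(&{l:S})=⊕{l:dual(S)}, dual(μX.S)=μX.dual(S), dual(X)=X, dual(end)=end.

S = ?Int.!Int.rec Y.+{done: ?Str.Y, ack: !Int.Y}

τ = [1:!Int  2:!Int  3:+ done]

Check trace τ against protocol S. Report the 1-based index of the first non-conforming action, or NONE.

1

@1 got !Int, protocol expects ?Int  ✗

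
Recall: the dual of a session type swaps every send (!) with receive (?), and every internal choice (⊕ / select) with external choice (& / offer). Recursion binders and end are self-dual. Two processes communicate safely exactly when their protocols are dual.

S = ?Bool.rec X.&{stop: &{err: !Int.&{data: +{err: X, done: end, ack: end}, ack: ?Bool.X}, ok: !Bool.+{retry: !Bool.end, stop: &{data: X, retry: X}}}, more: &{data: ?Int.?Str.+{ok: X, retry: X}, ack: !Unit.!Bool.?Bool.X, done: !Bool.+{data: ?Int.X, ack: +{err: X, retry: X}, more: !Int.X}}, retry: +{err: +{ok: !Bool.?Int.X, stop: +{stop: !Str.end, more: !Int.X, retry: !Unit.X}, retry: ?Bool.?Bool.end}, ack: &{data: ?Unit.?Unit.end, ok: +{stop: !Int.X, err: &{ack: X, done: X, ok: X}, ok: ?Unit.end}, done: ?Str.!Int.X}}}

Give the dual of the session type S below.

!Bool.rec X.+{stop: +{err: ?Int.+{data: &{err: X, done: end, ack: end}, ack: !Bool.X}, ok: ?Bool.&{retry: ?Bool.end, stop: +{data: X, retry: X}}}, more: +{data: !Int.!Str.&{ok: X, retry: X}, ack: ?Unit.?Bool.!Bool.X, done: ?Bool.&{data: !Int.X, ack: &{err: X, retry: X}, more: ?Int.X}}, retry: &{err: &{ok: ?Bool.!Int.X, stop: &{stop: ?Str.end, more: ?Int.X, retry: ?Unit.X}, retry: !Bool.!Bool.end}, ack: +{data: !Unit.!Unit.end, ok: &{stop: ?Int.X, err: +{ack: X, done: X, ok: X}, ok: !Unit.end}, done: !Str.?Int.X}}}

?Bool ↦ !Bool
  rec X ↦ rec X  (rec unchanged)
    &{stop,more,retry} ↦ +{stop,more,retry}  (&→⊕)
      [stop]
        &{err,ok} ↦ +{err,ok}  (&→⊕)
          [err]
            !Int ↦ ?Int
              &{data,ack} ↦ +{data,ack}  (&→⊕)
                [data]
                  +{err,done,ack} ↦ &{err,done,ack}  (⊕→&)
                    [err]
                      X ↦ X
                    [done]
                      end ↦ end
                    [ack]
                      end ↦ end
                [ack]
                  ?Bool ↦ !Bool
                    X ↦ X
          [ok]
            !Bool ↦ ?Bool
              +{retry,stop} ↦ &{retry,stop}  (⊕→&)
                [retry]
                  !Bool ↦ ?Bool
                    end ↦ end
                [stop]
                  &{data,retry} ↦ +{data,retry}  (&→⊕)
                    [data]
                      X ↦ X
                    [retry]
                      X ↦ X
      [more]
        &{data,ack,done} ↦ +{data,ack,done}  (&→⊕)
          [data]
            ?Int ↦ !Int
              ?Str ↦ !Str
                +{ok,retry} ↦ &{ok,retry}  (⊕→&)
                  [ok]
                    X ↦ X
                  [retry]
                    X ↦ X
          [ack]
            !Unit ↦ ?Unit
              !Bool ↦ ?Bool
                ?Bool ↦ !Bool
                  X ↦ X
          [done]
            !Bool ↦ ?Bool
              +{data,ack,more} ↦ &{data,ack,more}  (⊕→&)
                [data]
                  ?Int ↦ !Int
                    X ↦ X
                [ack]
                  +{err,retry} ↦ &{err,retry}  (⊕→&)
                    [err]
                      X ↦ X
                    [retry]
                      X ↦ X
                [more]
                  !Int ↦ ?Int
                    X ↦ X
      [retry]
        +{err,ack} ↦ &{err,ack}  (⊕→&)
          [err]
            +{ok,stop,retry} ↦ &{ok,stop,retry}  (⊕→&)
              [ok]
                !Bool ↦ ?Bool
                  ?Int ↦ !Int
                    X ↦ X
              [stop]
                +{stop,more,retry} ↦ &{stop,more,retry}  (⊕→&)
                  [stop]
                    !Str ↦ ?Str
                      end ↦ end
                  [more]
                    !Int ↦ ?Int
                      X ↦ X
                  [retry]
                    !Unit ↦ ?Unit
                      X ↦ X
              [retry]
                ?Bool ↦ !Bool
                  ?Bool ↦ !Bool
                    end ↦ end
          [ack]
            &{data,ok,done} ↦ +{data,ok,done}  (&→⊕)
              [data]
                ?Unit ↦ !Unit
                  ?Unit ↦ !Unit
                    end ↦ end
              [ok]
                +{stop,err,ok} ↦ &{stop,err,ok}  (⊕→&)
                  [stop]
                    !Int ↦ ?Int
                      X ↦ X
                  [err]
                    &{ack,done,ok} ↦ +{ack,done,ok}  (&→⊕)
                      [ack]
                        X ↦ X
                      [done]
                        X ↦ X
                      [ok]
                        X ↦ X
                  [ok]
                    ?Unit ↦ !Unit
                      end ↦ end
              [done]
                ?Str ↦ !Str
                  !Int ↦ ?Int
                    X ↦ X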